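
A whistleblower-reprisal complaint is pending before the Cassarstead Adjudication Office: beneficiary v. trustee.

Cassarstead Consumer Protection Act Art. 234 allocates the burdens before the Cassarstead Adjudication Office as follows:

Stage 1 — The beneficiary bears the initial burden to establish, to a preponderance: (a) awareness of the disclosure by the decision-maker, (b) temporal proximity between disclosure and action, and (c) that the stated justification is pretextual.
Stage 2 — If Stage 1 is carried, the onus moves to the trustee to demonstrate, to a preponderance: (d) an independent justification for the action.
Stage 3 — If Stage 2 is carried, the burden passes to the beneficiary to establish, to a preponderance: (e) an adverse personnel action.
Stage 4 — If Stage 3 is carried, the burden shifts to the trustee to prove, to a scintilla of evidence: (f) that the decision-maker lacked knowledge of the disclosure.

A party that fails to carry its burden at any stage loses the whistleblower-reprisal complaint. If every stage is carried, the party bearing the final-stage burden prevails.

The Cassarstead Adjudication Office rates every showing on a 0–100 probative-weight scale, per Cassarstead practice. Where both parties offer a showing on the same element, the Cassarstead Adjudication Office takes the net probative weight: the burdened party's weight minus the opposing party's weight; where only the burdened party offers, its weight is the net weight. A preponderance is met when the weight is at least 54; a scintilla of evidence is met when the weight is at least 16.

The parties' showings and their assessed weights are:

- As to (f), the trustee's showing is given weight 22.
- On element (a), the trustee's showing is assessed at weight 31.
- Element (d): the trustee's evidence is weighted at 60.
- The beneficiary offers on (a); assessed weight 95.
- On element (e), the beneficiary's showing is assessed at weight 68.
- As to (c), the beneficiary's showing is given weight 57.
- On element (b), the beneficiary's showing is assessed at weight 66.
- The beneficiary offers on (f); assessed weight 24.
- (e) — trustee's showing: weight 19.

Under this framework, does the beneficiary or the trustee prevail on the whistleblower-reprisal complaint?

trustee

At Stage 1 the beneficiary must meet a preponderance (weight is at least 54): on (a) the weight is 95 less the opposing 31 gives net 64, ≥ 54, so (a) meets the standard; on (b) the weight is 66, ≥ 54, so (b) meets the standard; on (c) the weight is 57, ≥ 54, so (c) meets the standard.
  All elements met. The burden passes to the trustee.
At Stage 2 the trustee must meet a preponderance (weight is at least 54): on (d) the weight is 60, which does reach 54, so (d) meets the standard.
  The trustee carries Stage 2; the beneficiary now bears the burden.
At Stage 3 the beneficiary must meet a preponderance (weight is at least 54): on (e) the weight is 68 less the opposing 19 gives net 49, < 54, so (e) does not meet the standard.
  Not every element is met, so the beneficiary fails to carry Stage 3.
The analysis ends at Stage 3; the trustee prevails.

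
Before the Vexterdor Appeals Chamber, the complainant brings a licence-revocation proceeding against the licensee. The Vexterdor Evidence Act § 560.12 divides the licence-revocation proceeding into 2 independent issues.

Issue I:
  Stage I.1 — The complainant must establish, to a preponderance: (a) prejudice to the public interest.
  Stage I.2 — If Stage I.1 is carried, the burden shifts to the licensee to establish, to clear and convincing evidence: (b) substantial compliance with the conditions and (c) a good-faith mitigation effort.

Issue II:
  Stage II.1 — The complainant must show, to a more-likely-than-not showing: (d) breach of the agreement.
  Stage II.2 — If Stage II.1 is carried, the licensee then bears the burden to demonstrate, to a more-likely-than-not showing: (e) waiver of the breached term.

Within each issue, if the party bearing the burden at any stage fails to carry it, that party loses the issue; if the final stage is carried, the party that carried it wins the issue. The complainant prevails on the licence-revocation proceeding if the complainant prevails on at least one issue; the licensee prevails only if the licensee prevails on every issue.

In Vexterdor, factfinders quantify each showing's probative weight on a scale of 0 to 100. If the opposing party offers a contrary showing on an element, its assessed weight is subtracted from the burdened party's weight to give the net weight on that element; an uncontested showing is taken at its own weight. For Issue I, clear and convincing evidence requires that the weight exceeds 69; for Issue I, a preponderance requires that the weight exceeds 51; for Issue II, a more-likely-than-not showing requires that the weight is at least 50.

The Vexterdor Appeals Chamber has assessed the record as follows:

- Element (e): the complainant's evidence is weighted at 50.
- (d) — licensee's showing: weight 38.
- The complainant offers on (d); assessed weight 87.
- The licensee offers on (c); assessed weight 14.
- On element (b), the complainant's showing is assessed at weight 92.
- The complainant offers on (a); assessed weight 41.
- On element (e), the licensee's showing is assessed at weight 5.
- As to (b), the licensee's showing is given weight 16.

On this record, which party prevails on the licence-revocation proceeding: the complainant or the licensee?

— Issue I —
Stage I.1 (complainant, a preponderance, weight exceeds 51): (a) 41 ≤ 51 — fails.
  Not every element is met, so the complainant fails to carry Stage I.1.
So the licensee prevails on this issue.
— Issue II —
At Stage II.1 the complainant must meet a more-likely-than-not showing (weight is at least 50): on (d) the weight is 87 less the opposing 38 gives net 49, < 50, so (d) does not meet the standard.
  Not every element is met, so the complainant fails to carry Stage II.1.
So the licensee prevails on this issue.
Per-issue: Issue I → licensee; Issue II → licensee. The complainant must prevail on at least one issue; overall, the licensee prevails.

licensee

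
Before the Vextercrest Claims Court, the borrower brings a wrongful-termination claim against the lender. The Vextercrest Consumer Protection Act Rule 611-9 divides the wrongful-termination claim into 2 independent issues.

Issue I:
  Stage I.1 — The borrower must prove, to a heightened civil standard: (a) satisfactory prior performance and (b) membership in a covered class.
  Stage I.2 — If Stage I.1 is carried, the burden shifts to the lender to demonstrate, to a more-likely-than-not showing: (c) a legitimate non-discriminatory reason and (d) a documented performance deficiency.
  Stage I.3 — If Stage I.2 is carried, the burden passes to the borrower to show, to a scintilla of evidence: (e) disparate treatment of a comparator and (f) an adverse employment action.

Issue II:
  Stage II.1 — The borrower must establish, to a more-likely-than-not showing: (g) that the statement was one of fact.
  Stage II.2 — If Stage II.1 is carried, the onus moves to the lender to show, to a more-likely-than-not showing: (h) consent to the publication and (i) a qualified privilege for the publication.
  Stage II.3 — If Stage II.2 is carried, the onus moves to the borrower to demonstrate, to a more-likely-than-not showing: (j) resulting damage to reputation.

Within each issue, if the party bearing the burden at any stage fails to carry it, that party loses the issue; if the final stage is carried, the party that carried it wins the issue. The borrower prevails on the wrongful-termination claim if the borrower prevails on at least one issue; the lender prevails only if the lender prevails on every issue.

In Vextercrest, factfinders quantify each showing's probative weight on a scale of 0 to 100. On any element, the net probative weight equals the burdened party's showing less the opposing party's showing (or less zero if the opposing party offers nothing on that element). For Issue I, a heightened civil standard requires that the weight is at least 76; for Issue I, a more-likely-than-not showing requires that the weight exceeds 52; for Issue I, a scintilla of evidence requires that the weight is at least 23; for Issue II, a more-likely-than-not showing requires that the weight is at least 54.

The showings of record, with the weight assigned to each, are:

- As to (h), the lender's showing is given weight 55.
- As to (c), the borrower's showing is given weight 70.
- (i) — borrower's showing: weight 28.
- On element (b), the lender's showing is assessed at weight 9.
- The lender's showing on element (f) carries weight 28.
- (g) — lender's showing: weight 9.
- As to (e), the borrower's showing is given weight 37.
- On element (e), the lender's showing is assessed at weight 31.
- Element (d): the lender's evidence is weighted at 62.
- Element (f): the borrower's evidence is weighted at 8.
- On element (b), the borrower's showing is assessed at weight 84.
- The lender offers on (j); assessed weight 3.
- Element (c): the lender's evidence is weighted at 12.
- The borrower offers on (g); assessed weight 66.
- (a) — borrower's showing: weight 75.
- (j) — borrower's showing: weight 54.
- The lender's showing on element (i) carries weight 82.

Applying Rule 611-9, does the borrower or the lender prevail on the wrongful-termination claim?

— Issue I —
Stage I.1 (borrower, a heightened civil standard, weight is at least 76): (a) 75 < 76 — fails; (b) net 84−9=75 < 76 — fails.
  Stage I.1 not carried; the borrower fails its burden.
The lender prevails on this issue.
— Issue II —
Stage II.1 (borrower, a more-likely-than-not showing, weight is at least 54): (g) net 66−9=57 ≥ 54 — meets.
  The borrower carries Stage II.1; the lender now bears the burden.
Stage II.2 (lender, a more-likely-than-not showing, weight is at least 54): (h) 55 ≥ 54 — meets; (i) net 82−28=54 ≥ 54 — meets.
  Stage II.2 is satisfied; the onus moves to the borrower.
Stage II.3 (borrower, a more-likely-than-not showing, weight is at least 54): (j) net 54−3=51 < 54 — fails.
  Not every element is met, so the borrower fails to carry Stage II.3.
The analysis ends at Stage II.3; the lender prevails on this issue.
Per-issue: Issue I → lender; Issue II → lender. The borrower must prevail on at least one issue; overall, the lender prevails.

lender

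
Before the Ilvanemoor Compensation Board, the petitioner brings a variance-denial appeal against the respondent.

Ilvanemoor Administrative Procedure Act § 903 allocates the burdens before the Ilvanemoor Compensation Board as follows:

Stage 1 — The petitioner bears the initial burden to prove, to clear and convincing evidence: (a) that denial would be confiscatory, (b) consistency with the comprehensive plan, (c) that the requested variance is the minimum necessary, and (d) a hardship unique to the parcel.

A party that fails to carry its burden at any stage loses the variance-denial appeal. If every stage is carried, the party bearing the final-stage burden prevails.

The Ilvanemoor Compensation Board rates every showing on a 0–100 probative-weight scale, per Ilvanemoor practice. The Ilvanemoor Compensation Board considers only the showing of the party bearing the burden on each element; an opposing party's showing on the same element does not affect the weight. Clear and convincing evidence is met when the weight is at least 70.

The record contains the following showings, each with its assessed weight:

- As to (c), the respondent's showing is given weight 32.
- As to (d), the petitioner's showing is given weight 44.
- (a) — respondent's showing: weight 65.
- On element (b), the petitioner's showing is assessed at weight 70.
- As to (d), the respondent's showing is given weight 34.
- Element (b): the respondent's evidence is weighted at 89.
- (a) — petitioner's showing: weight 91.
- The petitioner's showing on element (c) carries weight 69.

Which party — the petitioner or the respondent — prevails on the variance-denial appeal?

respondent

Stage 1 — burden on petitioner; standard: clear and convincing evidence (weight is at least 70).
    (a): 91 (respondent's 65 disregarded) ≥ 70 [met]
    (b): 70 (respondent's 89 disregarded) ≥ 70 [met]
    (c): 69 (respondent's 32 disregarded) < 70 [not met]
    (d): 44 (respondent's 34 disregarded) < 70 [not met]
  Not every element is met, so the petitioner fails to carry Stage 1.
The analysis ends at Stage 1; the respondent prevails.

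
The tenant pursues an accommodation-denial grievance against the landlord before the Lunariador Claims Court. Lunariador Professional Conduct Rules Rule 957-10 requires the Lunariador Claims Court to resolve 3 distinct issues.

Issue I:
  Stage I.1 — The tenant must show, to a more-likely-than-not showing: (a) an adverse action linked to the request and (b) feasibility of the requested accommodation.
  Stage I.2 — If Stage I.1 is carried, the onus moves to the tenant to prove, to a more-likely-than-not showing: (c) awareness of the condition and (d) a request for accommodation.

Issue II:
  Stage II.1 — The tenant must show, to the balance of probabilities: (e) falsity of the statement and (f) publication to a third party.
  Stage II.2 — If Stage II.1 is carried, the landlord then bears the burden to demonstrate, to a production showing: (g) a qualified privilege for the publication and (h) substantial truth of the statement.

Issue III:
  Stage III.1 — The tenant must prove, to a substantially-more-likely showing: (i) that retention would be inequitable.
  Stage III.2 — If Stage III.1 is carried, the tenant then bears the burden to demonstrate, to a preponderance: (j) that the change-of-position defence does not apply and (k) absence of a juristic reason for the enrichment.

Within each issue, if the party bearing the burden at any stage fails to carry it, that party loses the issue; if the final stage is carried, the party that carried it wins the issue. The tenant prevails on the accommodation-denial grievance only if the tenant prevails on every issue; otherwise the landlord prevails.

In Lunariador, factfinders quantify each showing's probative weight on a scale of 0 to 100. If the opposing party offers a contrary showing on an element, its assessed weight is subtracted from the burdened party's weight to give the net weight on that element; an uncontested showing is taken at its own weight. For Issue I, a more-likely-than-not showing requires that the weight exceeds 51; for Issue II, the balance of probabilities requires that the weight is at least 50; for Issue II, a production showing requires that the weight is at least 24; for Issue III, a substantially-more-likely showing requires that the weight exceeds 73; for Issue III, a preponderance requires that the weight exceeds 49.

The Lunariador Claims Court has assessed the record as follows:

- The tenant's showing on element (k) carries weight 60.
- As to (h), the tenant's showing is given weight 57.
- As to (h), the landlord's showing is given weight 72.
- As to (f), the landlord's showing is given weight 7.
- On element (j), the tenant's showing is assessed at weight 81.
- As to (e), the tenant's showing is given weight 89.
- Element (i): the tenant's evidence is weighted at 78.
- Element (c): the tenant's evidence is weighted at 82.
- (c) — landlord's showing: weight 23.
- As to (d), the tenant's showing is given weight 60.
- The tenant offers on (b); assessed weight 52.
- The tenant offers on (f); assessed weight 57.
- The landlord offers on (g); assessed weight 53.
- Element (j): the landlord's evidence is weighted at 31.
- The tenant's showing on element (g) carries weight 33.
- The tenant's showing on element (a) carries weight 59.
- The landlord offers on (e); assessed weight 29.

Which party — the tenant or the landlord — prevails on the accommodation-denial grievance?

— Issue I —
Stage I.1 — burden on tenant; standard: a more-likely-than-not showing (weight exceeds 51).
    (a): 59 > 51 [met]
    (b): 52 > 51 [met]
  Stage I.1 is satisfied; the tenant continues to bear the burden.
Stage I.2 — burden on tenant; standard: a more-likely-than-not showing (weight exceeds 51).
    (c): 82 − 23 = 59 > 51 [met]
    (d): 60 > 51 [met]
  The tenant carries the last stage.
Every stage carried; the tenant prevails on this issue.
— Issue II —
Stage II.1 (tenant, the balance of probabilities, weight is at least 50): (e) net 89−29=60 ≥ 50 — meets; (f) net 57−7=50 ≥ 50 — meets.
  All elements met. The burden passes to the landlord.
Stage II.2 (landlord, a production showing, weight is at least 24): (g) net 53−33=20 < 24 — fails; (h) net 72−57=15 < 24 — fails.
  Not every element is met, so the landlord fails to carry Stage II.2.
The analysis ends at Stage II.2; the tenant prevails on this issue.
— Issue III —
At Stage III.1 the tenant must meet a substantially-more-likely showing (weight exceeds 73): on (i) the weight is 78, > 73, so (i) meets the standard.
  Stage III.1 carried; the burden remains with the tenant.
At Stage III.2 the tenant must meet a preponderance (weight exceeds 49): on (j) the weight is 81 less the opposing 31 gives net 50, which does exceed 49, so (j) meets the standard; on (k) the weight is 60, > 49, so (k) meets the standard.
  The tenant carries the last stage.
With every stage satisfied, the tenant prevails on this issue.
Per-issue: Issue I → tenant; Issue II → tenant; Issue III → tenant. The tenant must prevail on every issue; overall, the tenant prevails.

tenant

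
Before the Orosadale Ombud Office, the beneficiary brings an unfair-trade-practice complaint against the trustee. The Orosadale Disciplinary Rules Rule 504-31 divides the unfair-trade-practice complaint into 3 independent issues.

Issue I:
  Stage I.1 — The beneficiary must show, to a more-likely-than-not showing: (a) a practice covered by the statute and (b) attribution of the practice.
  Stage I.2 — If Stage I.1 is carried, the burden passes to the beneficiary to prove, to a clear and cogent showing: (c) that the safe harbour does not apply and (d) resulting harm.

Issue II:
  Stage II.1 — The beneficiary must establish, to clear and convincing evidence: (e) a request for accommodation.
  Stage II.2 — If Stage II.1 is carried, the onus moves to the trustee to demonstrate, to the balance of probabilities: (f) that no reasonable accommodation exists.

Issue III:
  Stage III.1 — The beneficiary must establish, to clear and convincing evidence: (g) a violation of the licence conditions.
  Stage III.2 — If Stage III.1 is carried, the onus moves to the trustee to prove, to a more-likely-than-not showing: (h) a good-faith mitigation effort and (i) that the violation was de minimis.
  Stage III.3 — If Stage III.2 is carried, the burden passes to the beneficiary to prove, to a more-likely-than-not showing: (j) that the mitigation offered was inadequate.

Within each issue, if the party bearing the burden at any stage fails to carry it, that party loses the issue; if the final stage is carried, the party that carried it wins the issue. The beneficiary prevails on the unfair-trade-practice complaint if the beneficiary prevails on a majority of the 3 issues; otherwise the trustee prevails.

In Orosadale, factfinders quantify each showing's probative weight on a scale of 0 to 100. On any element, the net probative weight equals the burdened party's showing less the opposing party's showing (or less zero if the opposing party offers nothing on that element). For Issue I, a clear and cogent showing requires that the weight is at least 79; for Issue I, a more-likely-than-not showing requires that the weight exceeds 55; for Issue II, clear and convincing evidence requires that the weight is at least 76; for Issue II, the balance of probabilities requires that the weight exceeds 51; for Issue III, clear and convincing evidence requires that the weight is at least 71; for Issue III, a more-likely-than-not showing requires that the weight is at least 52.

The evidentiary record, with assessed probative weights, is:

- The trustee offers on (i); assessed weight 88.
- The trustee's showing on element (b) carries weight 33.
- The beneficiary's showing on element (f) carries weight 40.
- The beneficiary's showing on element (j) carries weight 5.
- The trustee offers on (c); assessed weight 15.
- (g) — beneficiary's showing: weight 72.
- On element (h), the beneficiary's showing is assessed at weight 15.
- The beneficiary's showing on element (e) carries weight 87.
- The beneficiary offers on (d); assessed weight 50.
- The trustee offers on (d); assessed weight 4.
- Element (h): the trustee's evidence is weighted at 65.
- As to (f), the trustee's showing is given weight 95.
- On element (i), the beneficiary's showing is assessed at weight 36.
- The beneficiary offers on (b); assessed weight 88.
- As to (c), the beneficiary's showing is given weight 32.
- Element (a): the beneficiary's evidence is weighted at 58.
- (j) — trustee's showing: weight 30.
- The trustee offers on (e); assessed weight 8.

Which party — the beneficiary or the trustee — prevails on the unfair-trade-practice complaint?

trustee

— Issue I —
Stage I.1 (beneficiary, a more-likely-than-not showing, weight exceeds 55): (a) 58 > 55 — meets; (b) net 88−33=55 ≤ 55 — fails.
  The beneficiary does not carry Stage I.1.
The trustee prevails on this issue.
— Issue II —
Stage II.1 (beneficiary, clear and convincing evidence, weight is at least 76): (e) net 87−8=79 ≥ 76 — meets.
  Stage II.1 carried; the burden shifts to the trustee.
Stage II.2 (trustee, the balance of probabilities, weight exceeds 51): (f) net 95−40=55 > 51 — meets.
  Stage II.2 carried; the final stage is satisfied.
Every stage carried; the trustee prevails on this issue.
— Issue III —
Stage III.1 (beneficiary, clear and convincing evidence, weight is at least 71): (g) 72 ≥ 71 — meets.
  Stage III.1 is satisfied; the onus moves to the trustee.
Stage III.2 (trustee, a more-likely-than-not showing, weight is at least 52): (h) net 65−15=50 < 52 — fails; (i) net 88−36=52 ≥ 52 — meets.
  The trustee does not carry Stage III.2.
So the beneficiary prevails on this issue.
Per-issue: Issue I → trustee; Issue II → trustee; Issue III → beneficiary. The beneficiary must prevail on a majority of issues; overall, the trustee prevails.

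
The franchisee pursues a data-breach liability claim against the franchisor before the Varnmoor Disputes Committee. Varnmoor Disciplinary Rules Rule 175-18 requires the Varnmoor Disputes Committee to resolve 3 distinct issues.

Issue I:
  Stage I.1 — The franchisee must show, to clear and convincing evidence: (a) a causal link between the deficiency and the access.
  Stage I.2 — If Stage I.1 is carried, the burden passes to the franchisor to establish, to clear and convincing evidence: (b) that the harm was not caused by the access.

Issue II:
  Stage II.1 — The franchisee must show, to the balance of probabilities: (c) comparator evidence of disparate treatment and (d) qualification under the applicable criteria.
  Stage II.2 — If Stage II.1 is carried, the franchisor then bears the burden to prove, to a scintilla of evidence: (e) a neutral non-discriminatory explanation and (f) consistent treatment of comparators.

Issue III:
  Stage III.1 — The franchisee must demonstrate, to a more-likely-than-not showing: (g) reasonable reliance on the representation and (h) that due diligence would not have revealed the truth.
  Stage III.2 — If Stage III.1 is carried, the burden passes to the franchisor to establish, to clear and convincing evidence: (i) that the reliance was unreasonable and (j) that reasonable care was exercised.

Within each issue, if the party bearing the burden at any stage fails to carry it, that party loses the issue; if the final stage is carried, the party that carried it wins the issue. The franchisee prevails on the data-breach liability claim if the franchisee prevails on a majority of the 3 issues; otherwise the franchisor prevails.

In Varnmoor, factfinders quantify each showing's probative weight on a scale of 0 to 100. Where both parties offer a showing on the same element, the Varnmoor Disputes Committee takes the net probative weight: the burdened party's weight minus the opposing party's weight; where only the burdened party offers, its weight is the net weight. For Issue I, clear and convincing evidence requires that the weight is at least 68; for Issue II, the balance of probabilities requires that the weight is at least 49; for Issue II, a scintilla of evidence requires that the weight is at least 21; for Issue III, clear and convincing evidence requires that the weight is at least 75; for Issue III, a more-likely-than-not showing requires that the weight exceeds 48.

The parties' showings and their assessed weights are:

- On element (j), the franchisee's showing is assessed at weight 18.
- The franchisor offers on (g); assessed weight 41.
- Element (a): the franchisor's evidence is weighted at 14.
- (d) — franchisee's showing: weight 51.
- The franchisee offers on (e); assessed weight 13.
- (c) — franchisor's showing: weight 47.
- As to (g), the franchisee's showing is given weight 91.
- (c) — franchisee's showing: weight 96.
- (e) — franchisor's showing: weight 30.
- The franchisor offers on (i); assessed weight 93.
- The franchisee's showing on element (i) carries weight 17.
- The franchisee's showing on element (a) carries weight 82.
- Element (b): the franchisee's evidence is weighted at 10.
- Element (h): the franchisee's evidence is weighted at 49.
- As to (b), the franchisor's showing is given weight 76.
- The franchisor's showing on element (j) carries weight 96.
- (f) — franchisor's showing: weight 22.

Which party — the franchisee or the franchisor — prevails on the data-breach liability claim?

— Issue I —
At Stage I.1 the franchisee must meet clear and convincing evidence (weight is at least 68): on (a) the weight is 82 less the opposing 14 gives net 68, ≥ 68, so (a) meets the standard.
  All elements met. The burden passes to the franchisor.
At Stage I.2 the franchisor must meet clear and convincing evidence (weight is at least 68): on (b) the weight is 76 less the opposing 10 gives net 66, < 68, so (b) does not meet the standard.
  The franchisor does not carry Stage I.2.
The franchisee prevails on this issue.
— Issue II —
Stage II.1 — burden on franchisee; standard: the balance of probabilities (weight is at least 49).
    (c): 96 − 47 = 49 ≥ 49 [met]
    (d): 51 ≥ 49 [met]
  All elements met. The burden passes to the franchisor.
Stage II.2 — burden on franchisor; standard: a scintilla of evidence (weight is at least 21).
    (e): 30 − 13 = 17 < 21 [not met]
    (f): 22 ≥ 21 [met]
  Not every element is met, so the franchisor fails to carry Stage II.2.
So the franchisee prevails on this issue.
— Issue III —
Stage III.1 (franchisee, a more-likely-than-not showing, weight exceeds 48): (g) net 91−41=50 > 48 — meets; (h) 49 > 48 — meets.
  All elements met. The burden passes to the franchisor.
Stage III.2 (franchisor, clear and convincing evidence, weight is at least 75): (i) net 93−17=76 ≥ 75 — meets; (j) net 96−18=78 ≥ 75 — meets.
  The franchisor carries the last stage.
All stages carried — the franchisor prevails on this issue.
Per-issue: Issue I → franchisee; Issue II → franchisee; Issue III → franchisor. The franchisee must prevail on a majority of issues; overall, the franchisee prevails.

franchisee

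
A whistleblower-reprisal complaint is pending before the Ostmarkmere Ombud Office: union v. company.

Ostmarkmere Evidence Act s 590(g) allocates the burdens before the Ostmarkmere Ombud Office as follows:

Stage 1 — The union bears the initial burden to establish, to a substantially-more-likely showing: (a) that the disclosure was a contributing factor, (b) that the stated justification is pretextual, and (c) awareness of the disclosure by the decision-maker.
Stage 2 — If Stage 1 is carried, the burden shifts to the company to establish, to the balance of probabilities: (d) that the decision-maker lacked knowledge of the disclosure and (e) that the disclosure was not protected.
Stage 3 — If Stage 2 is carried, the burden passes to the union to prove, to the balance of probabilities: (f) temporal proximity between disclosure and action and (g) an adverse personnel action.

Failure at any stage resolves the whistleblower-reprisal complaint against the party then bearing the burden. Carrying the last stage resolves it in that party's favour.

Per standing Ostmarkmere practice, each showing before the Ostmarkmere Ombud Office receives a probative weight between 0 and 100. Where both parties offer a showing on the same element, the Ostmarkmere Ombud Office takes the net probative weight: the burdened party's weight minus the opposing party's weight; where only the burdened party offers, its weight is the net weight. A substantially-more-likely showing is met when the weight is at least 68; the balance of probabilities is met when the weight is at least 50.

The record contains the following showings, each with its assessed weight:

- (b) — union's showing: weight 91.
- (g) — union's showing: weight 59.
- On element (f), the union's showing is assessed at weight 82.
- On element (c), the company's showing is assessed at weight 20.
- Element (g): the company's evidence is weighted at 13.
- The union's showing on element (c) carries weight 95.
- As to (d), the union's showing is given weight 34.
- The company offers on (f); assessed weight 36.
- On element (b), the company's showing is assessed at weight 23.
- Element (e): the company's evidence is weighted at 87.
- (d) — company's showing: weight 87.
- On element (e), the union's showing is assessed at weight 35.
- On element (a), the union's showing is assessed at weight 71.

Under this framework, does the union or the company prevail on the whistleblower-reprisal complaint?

company

At Stage 1 the union must meet a substantially-more-likely showing (weight is at least 68): on (a) the weight is 71, ≥ 68, so (a) meets the standard; on (b) the weight is 91 less the opposing 23 gives net 68, which does reach 68, so (b) meets the standard; on (c) the weight is 95 less the opposing 20 gives net 75, which does reach 68, so (c) meets the standard.
  The union carries Stage 1; the company now bears the burden.
At Stage 2 the company must meet the balance of probabilities (weight is at least 50): on (d) the weight is 87 less the opposing 34 gives net 53, ≥ 50, so (d) meets the standard; on (e) the weight is 87 less the opposing 35 gives net 52, which does reach 50, so (e) meets the standard.
  All elements met. The burden passes to the union.
At Stage 3 the union must meet the balance of probabilities (weight is at least 50): on (f) the weight is 82 less the opposing 36 gives net 46, < 50, so (f) does not meet the standard; on (g) the weight is 59 less the opposing 13 gives net 46, < 50, so (g) does not meet the standard.
  Stage 3 not carried; the union fails its burden.
The company prevails.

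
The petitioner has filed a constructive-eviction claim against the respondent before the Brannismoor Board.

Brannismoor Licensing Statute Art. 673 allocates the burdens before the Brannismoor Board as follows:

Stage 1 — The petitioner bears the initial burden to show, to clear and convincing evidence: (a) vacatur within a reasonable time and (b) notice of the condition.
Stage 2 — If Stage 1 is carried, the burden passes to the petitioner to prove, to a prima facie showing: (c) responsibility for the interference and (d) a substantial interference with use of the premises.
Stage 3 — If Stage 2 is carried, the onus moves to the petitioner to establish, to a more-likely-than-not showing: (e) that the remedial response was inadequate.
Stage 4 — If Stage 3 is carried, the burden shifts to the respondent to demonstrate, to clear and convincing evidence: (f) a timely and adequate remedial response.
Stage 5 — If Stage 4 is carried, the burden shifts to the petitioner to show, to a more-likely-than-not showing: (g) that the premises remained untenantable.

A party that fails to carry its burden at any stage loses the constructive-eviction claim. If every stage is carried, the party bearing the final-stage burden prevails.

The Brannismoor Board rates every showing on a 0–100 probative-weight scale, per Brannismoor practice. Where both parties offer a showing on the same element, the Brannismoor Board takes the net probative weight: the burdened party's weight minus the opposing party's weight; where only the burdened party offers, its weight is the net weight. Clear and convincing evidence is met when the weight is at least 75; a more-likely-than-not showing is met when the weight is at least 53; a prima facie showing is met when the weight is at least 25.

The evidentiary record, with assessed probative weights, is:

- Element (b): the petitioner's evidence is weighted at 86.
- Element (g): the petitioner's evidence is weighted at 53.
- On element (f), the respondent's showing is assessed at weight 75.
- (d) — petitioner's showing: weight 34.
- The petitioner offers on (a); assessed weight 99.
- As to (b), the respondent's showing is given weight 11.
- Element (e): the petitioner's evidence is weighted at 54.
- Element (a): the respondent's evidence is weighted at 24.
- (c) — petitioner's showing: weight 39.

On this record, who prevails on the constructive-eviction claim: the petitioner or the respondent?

petitioner

Stage 1 (petitioner, clear and convincing evidence, weight is at least 75): (a) net 99−24=75 ≥ 75 — meets; (b) net 86−11=75 ≥ 75 — meets.
  All elements met. The petitioner retains the burden for Stage 2.
Stage 2 (petitioner, a prima facie showing, weight is at least 25): (c) 39 ≥ 25 — meets; (d) 34 ≥ 25 — meets.
  Stage 2 carried; the burden remains with the petitioner.
Stage 3 (petitioner, a more-likely-than-not showing, weight is at least 53): (e) 54 ≥ 53 — meets.
  The petitioner carries Stage 3; the respondent now bears the burden.
Stage 4 (respondent, clear and convincing evidence, weight is at least 75): (f) 75 ≥ 75 — meets.
  Stage 4 carried; the burden shifts to the petitioner.
Stage 5 (petitioner, a more-likely-than-not showing, weight is at least 53): (g) 53 ≥ 53 — meets.
  Stage 5 carried; the final stage is satisfied.
Every stage carried; the petitioner prevails.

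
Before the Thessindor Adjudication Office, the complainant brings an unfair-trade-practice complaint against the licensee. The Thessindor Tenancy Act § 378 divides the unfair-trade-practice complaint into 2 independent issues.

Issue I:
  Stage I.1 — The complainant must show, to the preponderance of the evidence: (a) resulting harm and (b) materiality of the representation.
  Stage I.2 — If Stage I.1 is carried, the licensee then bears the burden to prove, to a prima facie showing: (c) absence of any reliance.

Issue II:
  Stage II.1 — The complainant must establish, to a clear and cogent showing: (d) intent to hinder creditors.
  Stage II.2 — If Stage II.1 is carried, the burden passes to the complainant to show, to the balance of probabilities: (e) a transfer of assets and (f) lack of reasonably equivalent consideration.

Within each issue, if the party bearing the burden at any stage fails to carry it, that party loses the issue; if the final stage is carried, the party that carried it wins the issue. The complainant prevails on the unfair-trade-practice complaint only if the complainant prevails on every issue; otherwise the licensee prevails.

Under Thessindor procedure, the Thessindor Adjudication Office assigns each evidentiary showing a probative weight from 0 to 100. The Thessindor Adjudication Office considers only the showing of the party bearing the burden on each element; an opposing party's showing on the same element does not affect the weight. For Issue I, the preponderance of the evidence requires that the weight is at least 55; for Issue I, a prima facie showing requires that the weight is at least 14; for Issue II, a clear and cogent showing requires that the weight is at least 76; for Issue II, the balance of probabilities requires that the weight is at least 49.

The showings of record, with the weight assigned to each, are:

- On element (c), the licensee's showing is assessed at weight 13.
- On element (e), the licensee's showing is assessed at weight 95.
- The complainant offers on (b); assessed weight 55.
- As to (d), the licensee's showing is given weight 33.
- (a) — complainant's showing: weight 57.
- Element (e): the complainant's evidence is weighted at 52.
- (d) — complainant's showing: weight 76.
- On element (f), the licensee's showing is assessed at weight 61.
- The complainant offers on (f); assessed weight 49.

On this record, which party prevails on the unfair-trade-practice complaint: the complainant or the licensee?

complainant

— Issue I —
Stage I.1 — burden on complainant; standard: the preponderance of the evidence (weight is at least 55).
    (a): 57 ≥ 55 [met]
    (b): 55 ≥ 55 [met]
  The complainant carries Stage I.1; the licensee now bears the burden.
Stage I.2 — burden on licensee; standard: a prima facie showing (weight is at least 14).
    (c): 13 < 14 [not met]
  Not every element is met, so the licensee fails to carry Stage I.2.
So the complainant prevails on this issue.
— Issue II —
At Stage II.1 the complainant must meet a clear and cogent showing (weight is at least 76): on (d) the weight is 76 (the licensee's 33 is given no effect), which does reach 76, so (d) meets the standard.
  Stage II.1 is satisfied; the complainant continues to bear the burden.
At Stage II.2 the complainant must meet the balance of probabilities (weight is at least 49): on (e) the weight is 52 (the licensee's 95 is given no effect), ≥ 49, so (e) meets the standard; on (f) the weight is 49 (the licensee's 61 is given no effect), which does reach 49, so (f) meets the standard.
  Stage II.2 carried; the final stage is satisfied.
All stages carried — the complainant prevails on this issue.
Per-issue: Issue I → complainant; Issue II → complainant. The complainant must prevail on every issue; overall, the complainant prevails.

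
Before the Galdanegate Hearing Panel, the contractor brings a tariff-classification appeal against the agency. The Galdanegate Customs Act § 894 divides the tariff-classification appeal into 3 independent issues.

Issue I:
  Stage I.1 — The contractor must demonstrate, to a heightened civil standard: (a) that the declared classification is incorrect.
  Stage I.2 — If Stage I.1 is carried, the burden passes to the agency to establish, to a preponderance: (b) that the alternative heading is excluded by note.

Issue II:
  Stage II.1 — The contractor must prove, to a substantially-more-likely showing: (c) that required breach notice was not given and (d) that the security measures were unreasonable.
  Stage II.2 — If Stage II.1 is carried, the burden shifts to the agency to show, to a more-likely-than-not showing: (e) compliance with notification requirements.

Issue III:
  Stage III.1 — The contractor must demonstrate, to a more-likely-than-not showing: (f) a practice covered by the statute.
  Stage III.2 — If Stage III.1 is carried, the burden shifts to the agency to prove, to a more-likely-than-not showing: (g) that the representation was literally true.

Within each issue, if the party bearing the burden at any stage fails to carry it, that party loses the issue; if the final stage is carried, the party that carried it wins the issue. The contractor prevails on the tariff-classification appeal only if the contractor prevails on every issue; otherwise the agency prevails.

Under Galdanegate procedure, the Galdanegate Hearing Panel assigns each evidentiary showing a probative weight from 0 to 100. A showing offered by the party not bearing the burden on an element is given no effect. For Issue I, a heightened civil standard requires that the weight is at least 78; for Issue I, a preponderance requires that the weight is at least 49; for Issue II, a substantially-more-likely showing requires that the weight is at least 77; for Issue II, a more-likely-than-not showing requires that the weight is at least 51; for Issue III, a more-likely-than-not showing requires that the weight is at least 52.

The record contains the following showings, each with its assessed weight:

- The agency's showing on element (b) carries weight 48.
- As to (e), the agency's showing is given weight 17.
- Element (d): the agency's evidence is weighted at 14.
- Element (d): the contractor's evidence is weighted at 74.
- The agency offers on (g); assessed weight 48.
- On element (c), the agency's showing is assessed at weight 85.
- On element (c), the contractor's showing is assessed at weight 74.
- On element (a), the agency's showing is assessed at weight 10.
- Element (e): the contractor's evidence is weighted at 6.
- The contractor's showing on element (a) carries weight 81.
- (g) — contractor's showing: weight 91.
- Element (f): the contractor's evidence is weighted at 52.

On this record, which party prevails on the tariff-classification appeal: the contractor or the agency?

agency

— Issue I —
At Stage I.1 the contractor must meet a heightened civil standard (weight is at least 78): on (a) the weight is 81 (the agency's 10 is given no effect), which does reach 78, so (a) meets the standard.
  Stage I.1 carried; the burden shifts to the agency.
At Stage I.2 the agency must meet a preponderance (weight is at least 49): on (b) the weight is 48, which does not reach 49, so (b) does not meet the standard.
  Stage I.2 not carried; the agency fails its burden.
So the contractor prevails on this issue.
— Issue II —
Stage II.1 (contractor, a substantially-more-likely showing, weight is at least 77): (c) 74 (agency's 85 disregarded) < 77 — fails; (d) 74 (agency's 14 disregarded) < 77 — fails.
  Stage II.1 not carried; the contractor fails its burden.
The analysis ends at Stage II.1; the agency prevails on this issue.
— Issue III —
At Stage III.1 the contractor must meet a more-likely-than-not showing (weight is at least 52): on (f) the weight is 52, ≥ 52, so (f) meets the standard.
  The contractor carries Stage III.1; the agency now bears the burden.
At Stage III.2 the agency must meet a more-likely-than-not showing (weight is at least 52): on (g) the weight is 48 (the contractor's 91 is given no effect), which does not reach 52, so (g) does not meet the standard.
  The agency does not carry Stage III.2.
The analysis ends at Stage III.2; the contractor prevails on this issue.
Per-issue: Issue I → contractor; Issue II → agency; Issue III → contractor. The contractor must prevail on every issue; overall, the agency prevails.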